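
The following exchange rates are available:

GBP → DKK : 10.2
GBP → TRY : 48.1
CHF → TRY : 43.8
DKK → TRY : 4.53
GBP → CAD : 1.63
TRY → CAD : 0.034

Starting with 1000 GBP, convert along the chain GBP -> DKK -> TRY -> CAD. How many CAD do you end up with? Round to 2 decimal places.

1571.00

1000 GBP × 10.2 = 10200 DKK
10200 DKK × 4.53 = 46206 TRY
46206 TRY × 0.034 = 1571.004 CAD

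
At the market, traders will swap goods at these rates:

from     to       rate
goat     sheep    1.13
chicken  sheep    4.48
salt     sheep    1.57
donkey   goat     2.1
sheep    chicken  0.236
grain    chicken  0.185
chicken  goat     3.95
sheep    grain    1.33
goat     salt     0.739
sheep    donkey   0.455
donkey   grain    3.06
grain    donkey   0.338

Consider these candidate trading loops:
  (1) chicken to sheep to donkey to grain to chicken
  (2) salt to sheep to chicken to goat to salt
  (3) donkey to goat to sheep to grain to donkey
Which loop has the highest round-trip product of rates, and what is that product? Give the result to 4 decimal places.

(1) 4.48 × 0.455 × 3.06 × 0.185 = 1.15394
(2) 1.57 × 0.236 × 3.95 × 0.739 = 1.08157
(3) 2.1 × 1.13 × 1.33 × 0.338 = 1.06676
Highest is cycle (1) at 1.1539 (>1, arbitrage).

1.1539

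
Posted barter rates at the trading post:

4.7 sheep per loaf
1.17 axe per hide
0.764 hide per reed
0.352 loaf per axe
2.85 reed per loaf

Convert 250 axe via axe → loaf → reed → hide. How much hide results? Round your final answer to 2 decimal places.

191.61

250 axe × 0.352 = 88 loaf
88 loaf × 2.85 = 250.8 reed
250.8 reed × 0.764 = 191.6112 hide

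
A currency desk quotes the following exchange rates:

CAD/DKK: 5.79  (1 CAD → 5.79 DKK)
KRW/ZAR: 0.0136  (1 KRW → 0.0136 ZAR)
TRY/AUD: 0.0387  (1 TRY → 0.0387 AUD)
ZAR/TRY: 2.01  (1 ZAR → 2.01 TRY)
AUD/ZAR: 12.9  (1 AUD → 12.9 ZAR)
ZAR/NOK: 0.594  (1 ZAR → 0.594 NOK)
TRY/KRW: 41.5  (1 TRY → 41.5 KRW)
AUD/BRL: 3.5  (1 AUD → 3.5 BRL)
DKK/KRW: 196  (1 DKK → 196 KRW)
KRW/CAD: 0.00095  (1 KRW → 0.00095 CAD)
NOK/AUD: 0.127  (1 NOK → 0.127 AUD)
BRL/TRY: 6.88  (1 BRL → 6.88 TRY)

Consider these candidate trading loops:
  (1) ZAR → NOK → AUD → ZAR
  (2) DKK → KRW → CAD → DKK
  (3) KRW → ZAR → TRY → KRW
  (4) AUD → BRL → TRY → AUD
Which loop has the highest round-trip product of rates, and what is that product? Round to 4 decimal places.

1.1344

(1) 0.594 × 0.127 × 12.9 = 0.97315
(2) 196 × 0.00095 × 5.79 = 1.07810
(3) 0.0136 × 2.01 × 41.5 = 1.13444
(4) 3.5 × 6.88 × 0.0387 = 0.93190
Highest is cycle (3) at 1.1344 (>1, arbitrage).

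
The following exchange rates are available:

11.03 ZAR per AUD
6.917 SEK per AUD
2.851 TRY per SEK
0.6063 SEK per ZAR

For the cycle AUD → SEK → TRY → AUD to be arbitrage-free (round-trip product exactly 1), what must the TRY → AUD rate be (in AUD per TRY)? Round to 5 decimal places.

0.05071

Known legs of the cycle: 6.917 × 2.851 = 19.720367
For no arbitrage the full-cycle product must be 1, so the missing rate is 1 / 19.720367 ≈ 0.0507090.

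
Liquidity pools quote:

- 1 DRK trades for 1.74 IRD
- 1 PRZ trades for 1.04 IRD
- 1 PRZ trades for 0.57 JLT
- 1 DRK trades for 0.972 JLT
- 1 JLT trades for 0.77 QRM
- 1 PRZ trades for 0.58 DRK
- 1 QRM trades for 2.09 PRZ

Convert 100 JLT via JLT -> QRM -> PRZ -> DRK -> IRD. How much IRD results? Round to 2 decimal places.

100 JLT × 0.77 = 77 QRM
77 QRM × 2.09 = 160.93 PRZ
160.93 PRZ × 0.58 = 93.3394 DRK
93.3394 DRK × 1.74 = 162.410556 IRD

162.41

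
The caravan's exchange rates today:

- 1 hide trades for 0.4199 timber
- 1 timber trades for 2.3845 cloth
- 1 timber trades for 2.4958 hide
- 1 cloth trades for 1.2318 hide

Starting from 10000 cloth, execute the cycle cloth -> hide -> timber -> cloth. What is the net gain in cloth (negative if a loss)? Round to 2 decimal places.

2333.42

10000 cloth × 1.2318 = 12318 hide
12318 hide × 0.4199 = 5172.3282 timber
5172.3282 timber × 2.3845 = 12333.4165929 cloth
Net change: 12333.4165929 − 10000 = 2333.4165929 cloth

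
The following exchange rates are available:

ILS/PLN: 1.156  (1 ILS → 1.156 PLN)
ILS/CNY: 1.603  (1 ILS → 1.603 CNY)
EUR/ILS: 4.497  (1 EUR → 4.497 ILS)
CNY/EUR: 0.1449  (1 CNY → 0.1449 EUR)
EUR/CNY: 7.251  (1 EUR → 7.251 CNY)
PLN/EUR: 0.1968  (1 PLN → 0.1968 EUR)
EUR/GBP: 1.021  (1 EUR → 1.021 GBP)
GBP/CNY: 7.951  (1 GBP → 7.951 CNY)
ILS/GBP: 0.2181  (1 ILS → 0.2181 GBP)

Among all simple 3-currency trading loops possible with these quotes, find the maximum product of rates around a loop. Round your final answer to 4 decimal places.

1.1763

EUR→GBP→CNY→EUR: 1.021 × 7.951 × 0.1449 = 1.17629
EUR→ILS→CNY→EUR: 4.497 × 1.603 × 0.1449 = 1.04454
EUR→ILS→PLN→EUR: 4.497 × 1.156 × 0.1968 = 1.02307
Maximum is EUR→GBP→CNY→EUR at 1.1763; arbitrage exists.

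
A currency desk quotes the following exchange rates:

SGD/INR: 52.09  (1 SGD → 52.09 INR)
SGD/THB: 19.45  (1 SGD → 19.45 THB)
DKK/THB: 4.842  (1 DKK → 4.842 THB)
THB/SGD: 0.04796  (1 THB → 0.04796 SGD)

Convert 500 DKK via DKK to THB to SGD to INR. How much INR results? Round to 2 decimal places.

500 DKK × 4.842 = 2421 THB
2421 THB × 0.04796 = 116.11116 SGD
116.11116 SGD × 52.09 = 6048.2303244 INR

6048.23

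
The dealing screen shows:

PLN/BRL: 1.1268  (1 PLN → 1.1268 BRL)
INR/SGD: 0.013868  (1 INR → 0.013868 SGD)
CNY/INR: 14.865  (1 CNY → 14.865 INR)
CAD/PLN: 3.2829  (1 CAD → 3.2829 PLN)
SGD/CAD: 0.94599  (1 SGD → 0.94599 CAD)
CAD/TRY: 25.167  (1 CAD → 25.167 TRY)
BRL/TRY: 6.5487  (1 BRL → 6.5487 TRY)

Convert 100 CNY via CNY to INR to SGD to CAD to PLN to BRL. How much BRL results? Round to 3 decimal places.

72.139

100 CNY × 14.865 = 1486.5 INR
1486.5 INR × 0.013868 = 20.614782 SGD
20.614782 SGD × 0.94599 = 19.50137762418 CAD
19.50137762418 CAD × 3.2829 = 64.021072602420522 PLN
64.021072602420522 PLN × 1.1268 = 72.1389446084074441896 BRL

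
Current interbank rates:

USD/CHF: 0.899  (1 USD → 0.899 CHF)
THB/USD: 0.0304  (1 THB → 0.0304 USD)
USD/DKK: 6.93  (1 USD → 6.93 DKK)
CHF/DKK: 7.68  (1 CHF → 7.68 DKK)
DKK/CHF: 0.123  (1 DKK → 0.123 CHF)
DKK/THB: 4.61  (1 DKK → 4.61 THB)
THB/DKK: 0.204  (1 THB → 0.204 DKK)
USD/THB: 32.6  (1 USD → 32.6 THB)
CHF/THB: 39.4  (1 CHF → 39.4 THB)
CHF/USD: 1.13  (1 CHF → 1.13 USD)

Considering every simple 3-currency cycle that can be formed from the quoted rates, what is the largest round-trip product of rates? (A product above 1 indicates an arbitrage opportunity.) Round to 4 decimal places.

THB→USD→CHF→THB: 0.0304 × 0.899 × 39.4 = 1.07679
THB→DKK→CHF→THB: 0.204 × 0.123 × 39.4 = 0.98862
THB→USD→DKK→THB: 0.0304 × 6.93 × 4.61 = 0.97120
CHF→USD→DKK→CHF: 1.13 × 6.93 × 0.123 = 0.96320
Maximum is THB→USD→CHF→THB at 1.0768; arbitrage exists.

1.0768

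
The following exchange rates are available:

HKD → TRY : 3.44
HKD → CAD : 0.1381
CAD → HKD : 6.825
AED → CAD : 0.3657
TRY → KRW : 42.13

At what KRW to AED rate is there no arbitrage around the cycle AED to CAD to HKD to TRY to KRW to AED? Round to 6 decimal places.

Known legs of the cycle: 0.3657 × 6.825 × 3.44 × 42.13 = 361.724160798
For no arbitrage the full-cycle product must be 1, so the missing rate is 1 / 361.724160798 ≈ 0.00276454.

0.002765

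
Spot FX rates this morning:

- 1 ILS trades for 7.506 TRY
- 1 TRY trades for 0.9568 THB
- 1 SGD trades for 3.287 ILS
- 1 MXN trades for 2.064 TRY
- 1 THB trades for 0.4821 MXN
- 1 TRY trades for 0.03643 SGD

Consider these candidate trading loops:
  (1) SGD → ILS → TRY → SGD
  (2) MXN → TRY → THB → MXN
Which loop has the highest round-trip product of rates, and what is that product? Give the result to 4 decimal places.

(1) 3.287 × 7.506 × 0.03643 = 0.89881
(2) 2.064 × 0.9568 × 0.4821 = 0.95207
Highest is cycle (2) at 0.9521 (≤1, no arbitrage).

0.9521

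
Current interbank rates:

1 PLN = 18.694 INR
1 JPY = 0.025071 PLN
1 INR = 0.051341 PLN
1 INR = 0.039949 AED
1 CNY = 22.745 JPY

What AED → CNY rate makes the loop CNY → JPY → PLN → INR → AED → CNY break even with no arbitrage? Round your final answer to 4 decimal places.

Known legs of the cycle: 22.745 × 0.025071 × 18.694 × 0.039949 = 0.42585892059074637
For no arbitrage the full-cycle product must be 1, so the missing rate is 1 / 0.42585892059074637 ≈ 2.348195.

2.3482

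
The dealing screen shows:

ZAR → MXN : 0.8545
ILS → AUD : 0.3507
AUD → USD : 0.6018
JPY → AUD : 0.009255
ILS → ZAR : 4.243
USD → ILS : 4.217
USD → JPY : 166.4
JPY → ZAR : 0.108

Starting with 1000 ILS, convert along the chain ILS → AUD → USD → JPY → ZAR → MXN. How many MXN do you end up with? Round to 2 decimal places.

3240.99

1000 ILS × 0.3507 = 350.7 AUD
350.7 AUD × 0.6018 = 211.05126 USD
211.05126 USD × 166.4 = 35118.929664 JPY
35118.929664 JPY × 0.108 = 3792.844403712 ZAR
3792.844403712 ZAR × 0.8545 = 3240.985542971904 MXN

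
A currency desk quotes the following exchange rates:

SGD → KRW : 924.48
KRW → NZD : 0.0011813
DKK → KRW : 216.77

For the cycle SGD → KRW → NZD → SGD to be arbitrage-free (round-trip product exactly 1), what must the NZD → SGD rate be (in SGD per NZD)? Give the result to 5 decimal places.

Known legs of the cycle: 924.48 × 0.0011813 = 1.092088224
For no arbitrage the full-cycle product must be 1, so the missing rate is 1 / 1.092088224 ≈ 0.9156769.

0.91568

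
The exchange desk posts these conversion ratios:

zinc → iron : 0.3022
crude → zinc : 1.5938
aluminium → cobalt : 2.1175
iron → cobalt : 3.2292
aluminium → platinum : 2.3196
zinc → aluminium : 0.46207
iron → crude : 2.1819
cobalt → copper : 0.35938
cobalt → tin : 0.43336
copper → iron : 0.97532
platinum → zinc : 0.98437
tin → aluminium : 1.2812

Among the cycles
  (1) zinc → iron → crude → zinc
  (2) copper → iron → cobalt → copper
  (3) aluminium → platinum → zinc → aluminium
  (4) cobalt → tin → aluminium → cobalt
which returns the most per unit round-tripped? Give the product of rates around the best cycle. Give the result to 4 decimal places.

(1) 0.3022 × 2.1819 × 1.5938 = 1.05090
(2) 0.97532 × 3.2292 × 0.35938 = 1.13187
(3) 2.3196 × 0.98437 × 0.46207 = 1.05507
(4) 0.43336 × 1.2812 × 2.1175 = 1.17568
Highest is cycle (4) at 1.1757 (>1, arbitrage).

1.1757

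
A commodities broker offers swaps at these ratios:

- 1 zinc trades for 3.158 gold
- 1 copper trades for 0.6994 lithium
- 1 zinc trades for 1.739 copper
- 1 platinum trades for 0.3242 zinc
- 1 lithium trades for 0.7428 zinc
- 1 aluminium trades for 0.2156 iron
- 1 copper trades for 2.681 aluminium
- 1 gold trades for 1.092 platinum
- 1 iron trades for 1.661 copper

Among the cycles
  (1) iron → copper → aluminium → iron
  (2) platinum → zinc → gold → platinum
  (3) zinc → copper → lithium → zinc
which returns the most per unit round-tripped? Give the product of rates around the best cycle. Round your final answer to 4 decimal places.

(1) 1.661 × 2.681 × 0.2156 = 0.96010
(2) 0.3242 × 3.158 × 1.092 = 1.11802
(3) 1.739 × 0.6994 × 0.7428 = 0.90344
Highest is cycle (2) at 1.1180 (>1, arbitrage).

1.1180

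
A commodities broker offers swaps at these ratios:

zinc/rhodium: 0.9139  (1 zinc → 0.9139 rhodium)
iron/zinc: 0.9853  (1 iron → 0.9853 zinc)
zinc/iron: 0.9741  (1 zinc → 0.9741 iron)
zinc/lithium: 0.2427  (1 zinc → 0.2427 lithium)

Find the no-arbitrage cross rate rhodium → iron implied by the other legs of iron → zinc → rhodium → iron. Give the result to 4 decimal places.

1.1105

Known legs of the cycle: 0.9853 × 0.9139 = 0.90046567
For no arbitrage the full-cycle product must be 1, so the missing rate is 1 / 0.90046567 ≈ 1.110537.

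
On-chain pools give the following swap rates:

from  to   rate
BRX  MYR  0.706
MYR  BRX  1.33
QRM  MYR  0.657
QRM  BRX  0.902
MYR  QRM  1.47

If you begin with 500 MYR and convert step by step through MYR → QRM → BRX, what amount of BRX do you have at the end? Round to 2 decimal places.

500 MYR × 1.47 = 735 QRM
735 QRM × 0.902 = 662.97 BRX

662.97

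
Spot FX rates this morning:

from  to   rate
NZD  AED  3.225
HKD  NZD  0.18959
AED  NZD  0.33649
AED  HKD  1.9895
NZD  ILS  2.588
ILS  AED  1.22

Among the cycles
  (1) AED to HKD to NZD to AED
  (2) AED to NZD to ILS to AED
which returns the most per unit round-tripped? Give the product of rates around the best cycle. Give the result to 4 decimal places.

1.2164

(1) 1.9895 × 0.18959 × 3.225 = 1.21644
(2) 0.33649 × 2.588 × 1.22 = 1.06242
Highest is cycle (1) at 1.2164 (>1, arbitrage).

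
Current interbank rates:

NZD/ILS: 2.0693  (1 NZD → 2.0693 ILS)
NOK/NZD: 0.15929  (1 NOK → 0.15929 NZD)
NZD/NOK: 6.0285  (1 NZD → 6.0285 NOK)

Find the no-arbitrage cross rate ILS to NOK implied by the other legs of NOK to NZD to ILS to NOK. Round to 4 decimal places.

Known legs of the cycle: 0.15929 × 2.0693 = 0.329618797
For no arbitrage the full-cycle product must be 1, so the missing rate is 1 / 0.329618797 ≈ 3.033808.

3.0338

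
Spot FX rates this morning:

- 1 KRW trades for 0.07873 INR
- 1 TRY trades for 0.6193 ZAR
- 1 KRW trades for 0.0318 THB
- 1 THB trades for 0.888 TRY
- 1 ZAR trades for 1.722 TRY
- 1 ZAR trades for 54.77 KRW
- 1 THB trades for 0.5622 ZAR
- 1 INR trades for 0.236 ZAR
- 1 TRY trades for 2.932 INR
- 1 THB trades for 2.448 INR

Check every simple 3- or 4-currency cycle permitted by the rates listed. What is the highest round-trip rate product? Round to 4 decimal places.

1.1915

INR→ZAR→TRY→INR: 0.236 × 1.722 × 2.932 = 1.19154
INR→ZAR→KRW→INR: 0.236 × 54.77 × 0.07873 = 1.01764
INR→ZAR→KRW→THB→INR: 0.236 × 54.77 × 0.0318 × 2.448 = 1.00622
THB→ZAR→KRW→THB: 0.5622 × 54.77 × 0.0318 = 0.97918
TRY→ZAR→KRW→THB→TRY: 0.6193 × 54.77 × 0.0318 × 0.888 = 0.95782
Maximum is INR→ZAR→TRY→INR at 1.1915; arbitrage exists.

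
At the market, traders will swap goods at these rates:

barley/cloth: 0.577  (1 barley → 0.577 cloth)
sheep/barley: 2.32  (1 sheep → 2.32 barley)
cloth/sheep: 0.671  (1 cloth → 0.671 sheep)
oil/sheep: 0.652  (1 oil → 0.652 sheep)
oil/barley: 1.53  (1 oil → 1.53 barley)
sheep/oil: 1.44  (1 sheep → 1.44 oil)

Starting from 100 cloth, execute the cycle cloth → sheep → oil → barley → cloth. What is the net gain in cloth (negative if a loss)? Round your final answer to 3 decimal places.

-14.699

100 cloth × 0.671 = 67.1 sheep
67.1 sheep × 1.44 = 96.624 oil
96.624 oil × 1.53 = 147.83472 barley
147.83472 barley × 0.577 = 85.30063344 cloth
Net change: 85.30063344 − 100 = -14.69936656 cloth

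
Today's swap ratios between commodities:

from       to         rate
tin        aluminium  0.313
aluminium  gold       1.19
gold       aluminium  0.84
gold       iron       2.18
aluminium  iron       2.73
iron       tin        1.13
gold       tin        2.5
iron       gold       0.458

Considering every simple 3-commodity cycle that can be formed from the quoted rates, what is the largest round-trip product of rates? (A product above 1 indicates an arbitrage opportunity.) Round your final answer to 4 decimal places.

iron→gold→aluminium→iron: 0.458 × 0.84 × 2.73 = 1.05029
tin→aluminium→iron→tin: 0.313 × 2.73 × 1.13 = 0.96557
tin→aluminium→gold→tin: 0.313 × 1.19 × 2.5 = 0.93118
Maximum is iron→gold→aluminium→iron at 1.0503; arbitrage exists.

1.0503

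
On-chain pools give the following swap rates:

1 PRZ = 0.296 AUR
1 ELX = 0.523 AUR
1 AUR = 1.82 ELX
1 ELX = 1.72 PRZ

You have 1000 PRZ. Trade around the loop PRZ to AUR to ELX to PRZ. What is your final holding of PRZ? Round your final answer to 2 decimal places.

1000 PRZ × 0.296 = 296 AUR
296 AUR × 1.82 = 538.72 ELX
538.72 ELX × 1.72 = 926.5984 PRZ

926.60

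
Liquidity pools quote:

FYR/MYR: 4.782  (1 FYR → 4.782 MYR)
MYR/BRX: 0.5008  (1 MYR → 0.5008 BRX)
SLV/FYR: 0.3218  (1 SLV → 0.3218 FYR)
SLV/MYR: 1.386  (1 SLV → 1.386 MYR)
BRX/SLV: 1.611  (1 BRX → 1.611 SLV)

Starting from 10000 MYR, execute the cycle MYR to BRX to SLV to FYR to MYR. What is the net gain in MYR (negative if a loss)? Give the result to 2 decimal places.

10000 MYR × 0.5008 = 5008 BRX
5008 BRX × 1.611 = 8067.888 SLV
8067.888 SLV × 0.3218 = 2596.2463584 FYR
2596.2463584 FYR × 4.782 = 12415.2500858688 MYR
Net change: 12415.2500858688 − 10000 = 2415.2500858688 MYR

2415.25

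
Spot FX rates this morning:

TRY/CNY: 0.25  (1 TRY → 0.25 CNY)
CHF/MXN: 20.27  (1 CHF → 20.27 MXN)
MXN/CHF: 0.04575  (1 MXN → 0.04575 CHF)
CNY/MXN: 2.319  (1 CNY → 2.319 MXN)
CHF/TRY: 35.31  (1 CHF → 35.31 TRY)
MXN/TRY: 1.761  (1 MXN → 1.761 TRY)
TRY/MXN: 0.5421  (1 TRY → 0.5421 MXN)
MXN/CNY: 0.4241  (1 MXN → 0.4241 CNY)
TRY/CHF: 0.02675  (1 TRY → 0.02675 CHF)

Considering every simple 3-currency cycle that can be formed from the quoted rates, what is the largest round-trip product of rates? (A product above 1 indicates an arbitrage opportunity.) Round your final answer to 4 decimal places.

MXN→TRY→CNY→MXN: 1.761 × 0.25 × 2.319 = 1.02094
CHF→MXN→TRY→CHF: 20.27 × 1.761 × 0.02675 = 0.95485
CHF→TRY→MXN→CHF: 35.31 × 0.5421 × 0.04575 = 0.87573
Maximum is MXN→TRY→CNY→MXN at 1.0209; arbitrage exists.

1.0209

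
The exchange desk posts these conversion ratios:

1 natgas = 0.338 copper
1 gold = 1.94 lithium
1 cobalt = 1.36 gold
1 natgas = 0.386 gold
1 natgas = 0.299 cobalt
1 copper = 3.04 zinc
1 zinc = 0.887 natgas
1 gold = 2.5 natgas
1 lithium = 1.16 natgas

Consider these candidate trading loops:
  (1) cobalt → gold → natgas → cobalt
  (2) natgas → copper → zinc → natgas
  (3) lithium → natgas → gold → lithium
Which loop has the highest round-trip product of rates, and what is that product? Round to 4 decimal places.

1.0166

(1) 1.36 × 2.5 × 0.299 = 1.01660
(2) 0.338 × 3.04 × 0.887 = 0.91141
(3) 1.16 × 0.386 × 1.94 = 0.86865
Highest is cycle (1) at 1.0166 (>1, arbitrage).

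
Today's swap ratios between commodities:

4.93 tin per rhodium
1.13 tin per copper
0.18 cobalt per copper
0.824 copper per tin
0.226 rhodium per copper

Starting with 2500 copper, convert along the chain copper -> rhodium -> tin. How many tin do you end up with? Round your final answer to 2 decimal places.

2785.45

2500 copper × 0.226 = 565 rhodium
565 rhodium × 4.93 = 2785.45 tin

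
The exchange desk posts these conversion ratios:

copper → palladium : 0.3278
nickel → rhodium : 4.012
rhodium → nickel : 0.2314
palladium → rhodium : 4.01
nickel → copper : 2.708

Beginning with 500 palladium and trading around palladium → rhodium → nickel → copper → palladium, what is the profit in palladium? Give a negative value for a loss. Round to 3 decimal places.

500 palladium × 4.01 = 2005 rhodium
2005 rhodium × 0.2314 = 463.957 nickel
463.957 nickel × 2.708 = 1256.395556 copper
1256.395556 copper × 0.3278 = 411.8464632568 palladium
Net change: 411.8464632568 − 500 = -88.1535367432 palladium

-88.154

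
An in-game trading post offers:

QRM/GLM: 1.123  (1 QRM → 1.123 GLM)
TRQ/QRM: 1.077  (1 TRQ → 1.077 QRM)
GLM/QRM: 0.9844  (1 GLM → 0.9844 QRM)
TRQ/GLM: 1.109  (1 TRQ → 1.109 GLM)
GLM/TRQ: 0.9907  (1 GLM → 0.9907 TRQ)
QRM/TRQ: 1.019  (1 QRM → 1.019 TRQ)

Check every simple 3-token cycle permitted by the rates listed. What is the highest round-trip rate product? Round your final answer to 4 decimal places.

1.1982

QRM→GLM→TRQ→QRM: 1.123 × 0.9907 × 1.077 = 1.19822
QRM→TRQ→GLM→QRM: 1.019 × 1.109 × 0.9844 = 1.11244
Maximum is QRM→GLM→TRQ→QRM at 1.1982; arbitrage exists.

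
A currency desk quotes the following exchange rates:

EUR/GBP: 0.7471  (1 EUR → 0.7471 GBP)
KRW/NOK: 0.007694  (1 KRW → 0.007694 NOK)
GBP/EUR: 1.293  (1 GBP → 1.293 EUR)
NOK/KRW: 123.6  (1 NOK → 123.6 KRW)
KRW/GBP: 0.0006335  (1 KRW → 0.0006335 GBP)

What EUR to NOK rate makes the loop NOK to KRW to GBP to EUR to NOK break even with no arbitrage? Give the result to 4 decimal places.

9.8773

Known legs of the cycle: 123.6 × 0.0006335 × 1.293 = 0.1012426758
For no arbitrage the full-cycle product must be 1, so the missing rate is 1 / 0.1012426758 ≈ 9.877258.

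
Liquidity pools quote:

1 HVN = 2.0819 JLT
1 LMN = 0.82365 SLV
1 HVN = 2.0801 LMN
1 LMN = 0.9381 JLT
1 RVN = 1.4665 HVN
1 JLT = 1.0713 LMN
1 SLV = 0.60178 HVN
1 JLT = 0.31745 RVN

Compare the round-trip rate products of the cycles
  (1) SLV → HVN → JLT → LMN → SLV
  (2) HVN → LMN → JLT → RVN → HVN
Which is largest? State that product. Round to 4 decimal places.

(1) 0.60178 × 2.0819 × 1.0713 × 0.82365 = 1.10548
(2) 2.0801 × 0.9381 × 0.31745 × 1.4665 = 0.90843
Highest is cycle (1) at 1.1055 (>1, arbitrage).

1.1055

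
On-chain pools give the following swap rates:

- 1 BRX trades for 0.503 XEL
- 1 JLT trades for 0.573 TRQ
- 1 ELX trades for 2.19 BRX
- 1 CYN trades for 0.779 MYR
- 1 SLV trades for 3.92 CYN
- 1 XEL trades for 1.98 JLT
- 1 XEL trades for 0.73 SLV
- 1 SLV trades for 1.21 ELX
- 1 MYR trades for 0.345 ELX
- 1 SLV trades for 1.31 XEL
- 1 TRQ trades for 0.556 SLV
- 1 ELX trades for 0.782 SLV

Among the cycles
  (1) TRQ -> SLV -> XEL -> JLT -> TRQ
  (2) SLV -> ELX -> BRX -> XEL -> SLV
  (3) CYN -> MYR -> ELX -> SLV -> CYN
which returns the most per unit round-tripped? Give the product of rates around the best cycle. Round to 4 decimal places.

0.9730

(1) 0.556 × 1.31 × 1.98 × 0.573 = 0.82635
(2) 1.21 × 2.19 × 0.503 × 0.73 = 0.97302
(3) 0.779 × 0.345 × 0.782 × 3.92 = 0.82385
Highest is cycle (2) at 0.9730 (≤1, no arbitrage).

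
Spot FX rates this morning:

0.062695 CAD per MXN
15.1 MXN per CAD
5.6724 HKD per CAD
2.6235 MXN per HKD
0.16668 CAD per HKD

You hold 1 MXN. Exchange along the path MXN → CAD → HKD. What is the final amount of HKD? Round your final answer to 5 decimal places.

0.35563

1 MXN × 0.062695 = 0.062695 CAD
0.062695 CAD × 5.6724 = 0.355631118 HKD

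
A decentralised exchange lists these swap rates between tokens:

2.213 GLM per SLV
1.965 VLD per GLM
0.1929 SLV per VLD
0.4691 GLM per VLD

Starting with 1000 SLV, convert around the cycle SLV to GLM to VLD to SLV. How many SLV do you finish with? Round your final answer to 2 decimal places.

1000 SLV × 2.213 = 2213 GLM
2213 GLM × 1.965 = 4348.545 VLD
4348.545 VLD × 0.1929 = 838.8343305 SLV

838.83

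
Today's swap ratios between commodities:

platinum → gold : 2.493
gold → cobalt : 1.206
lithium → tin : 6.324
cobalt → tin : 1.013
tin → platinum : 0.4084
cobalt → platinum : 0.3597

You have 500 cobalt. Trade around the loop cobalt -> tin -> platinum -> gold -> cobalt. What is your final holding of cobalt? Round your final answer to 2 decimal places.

621.92

500 cobalt × 1.013 = 506.5 tin
506.5 tin × 0.4084 = 206.8546 platinum
206.8546 platinum × 2.493 = 515.6885178 gold
515.6885178 gold × 1.206 = 621.9203524668 cobalt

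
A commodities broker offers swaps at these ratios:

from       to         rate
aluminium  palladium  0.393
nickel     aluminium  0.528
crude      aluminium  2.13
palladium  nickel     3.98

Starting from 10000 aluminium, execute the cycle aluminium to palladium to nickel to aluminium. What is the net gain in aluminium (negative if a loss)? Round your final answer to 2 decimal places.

10000 aluminium × 0.393 = 3930 palladium
3930 palladium × 3.98 = 15641.4 nickel
15641.4 nickel × 0.528 = 8258.6592 aluminium
Net change: 8258.6592 − 10000 = -1741.3408 aluminium

-1741.34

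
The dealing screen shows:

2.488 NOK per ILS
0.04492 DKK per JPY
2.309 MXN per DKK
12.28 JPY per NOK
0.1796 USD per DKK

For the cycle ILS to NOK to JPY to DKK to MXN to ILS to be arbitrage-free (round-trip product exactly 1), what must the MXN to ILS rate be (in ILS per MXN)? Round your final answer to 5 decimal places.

0.31556

Known legs of the cycle: 2.488 × 12.28 × 0.04492 × 2.309 = 3.1689283755392
For no arbitrage the full-cycle product must be 1, so the missing rate is 1 / 3.1689283755392 ≈ 0.3155641.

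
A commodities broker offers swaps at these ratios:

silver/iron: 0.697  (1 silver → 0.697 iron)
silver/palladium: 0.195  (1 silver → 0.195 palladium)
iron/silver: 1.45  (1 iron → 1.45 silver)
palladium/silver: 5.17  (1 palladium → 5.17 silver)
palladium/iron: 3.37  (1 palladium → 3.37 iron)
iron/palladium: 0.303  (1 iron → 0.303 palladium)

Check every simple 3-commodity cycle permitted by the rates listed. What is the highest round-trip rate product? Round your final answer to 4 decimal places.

silver→iron→palladium→silver: 0.697 × 0.303 × 5.17 = 1.09186
silver→palladium→iron→silver: 0.195 × 3.37 × 1.45 = 0.95287
Maximum is silver→iron→palladium→silver at 1.0919; arbitrage exists.

1.0919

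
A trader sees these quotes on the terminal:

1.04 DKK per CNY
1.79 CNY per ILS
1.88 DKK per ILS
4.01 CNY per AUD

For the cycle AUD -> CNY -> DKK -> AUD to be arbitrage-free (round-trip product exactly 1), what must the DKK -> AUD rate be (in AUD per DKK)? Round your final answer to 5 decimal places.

0.23979

Known legs of the cycle: 4.01 × 1.04 = 4.1704
For no arbitrage the full-cycle product must be 1, so the missing rate is 1 / 4.1704 ≈ 0.2397852.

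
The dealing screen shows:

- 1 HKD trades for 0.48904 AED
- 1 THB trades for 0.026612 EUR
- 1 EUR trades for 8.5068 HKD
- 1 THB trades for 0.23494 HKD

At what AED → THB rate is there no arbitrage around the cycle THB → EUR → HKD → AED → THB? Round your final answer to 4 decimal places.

9.0326

Known legs of the cycle: 0.026612 × 8.5068 × 0.48904 = 0.110710323540864
For no arbitrage the full-cycle product must be 1, so the missing rate is 1 / 0.110710323540864 ≈ 9.032581.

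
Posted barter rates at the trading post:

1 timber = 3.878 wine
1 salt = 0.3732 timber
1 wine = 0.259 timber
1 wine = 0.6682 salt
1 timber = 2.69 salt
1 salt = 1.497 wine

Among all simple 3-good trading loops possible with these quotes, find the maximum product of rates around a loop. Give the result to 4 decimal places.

wine→timber→salt→wine: 0.259 × 2.69 × 1.497 = 1.04297
wine→salt→timber→wine: 0.6682 × 0.3732 × 3.878 = 0.96707
Maximum is wine→timber→salt→wine at 1.0430; arbitrage exists.

1.0430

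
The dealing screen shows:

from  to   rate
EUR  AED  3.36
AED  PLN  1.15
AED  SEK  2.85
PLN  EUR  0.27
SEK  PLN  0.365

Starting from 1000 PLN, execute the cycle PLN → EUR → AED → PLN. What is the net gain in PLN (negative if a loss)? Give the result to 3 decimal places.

1000 PLN × 0.27 = 270 EUR
270 EUR × 3.36 = 907.2 AED
907.2 AED × 1.15 = 1043.28 PLN
Net change: 1043.28 − 1000 = 43.28 PLN

43.280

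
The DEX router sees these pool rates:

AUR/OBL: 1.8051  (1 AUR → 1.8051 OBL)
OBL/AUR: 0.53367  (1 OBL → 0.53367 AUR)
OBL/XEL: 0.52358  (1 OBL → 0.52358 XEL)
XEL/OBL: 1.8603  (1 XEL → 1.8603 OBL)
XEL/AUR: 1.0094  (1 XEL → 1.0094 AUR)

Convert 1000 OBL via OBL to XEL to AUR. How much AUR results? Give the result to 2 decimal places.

528.50

1000 OBL × 0.52358 = 523.58 XEL
523.58 XEL × 1.0094 = 528.501652 AUR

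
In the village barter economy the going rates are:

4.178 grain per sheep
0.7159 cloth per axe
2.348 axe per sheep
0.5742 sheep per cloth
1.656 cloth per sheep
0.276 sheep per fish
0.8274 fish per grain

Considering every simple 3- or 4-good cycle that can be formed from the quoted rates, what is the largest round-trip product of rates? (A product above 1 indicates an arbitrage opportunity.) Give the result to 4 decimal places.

cloth→sheep→axe→cloth: 0.5742 × 2.348 × 0.7159 = 0.96519
grain→fish→sheep→grain: 0.8274 × 0.276 × 4.178 = 0.95410
Maximum is cloth→sheep→axe→cloth at 0.9652; no arbitrage — every cycle loses value.

0.9652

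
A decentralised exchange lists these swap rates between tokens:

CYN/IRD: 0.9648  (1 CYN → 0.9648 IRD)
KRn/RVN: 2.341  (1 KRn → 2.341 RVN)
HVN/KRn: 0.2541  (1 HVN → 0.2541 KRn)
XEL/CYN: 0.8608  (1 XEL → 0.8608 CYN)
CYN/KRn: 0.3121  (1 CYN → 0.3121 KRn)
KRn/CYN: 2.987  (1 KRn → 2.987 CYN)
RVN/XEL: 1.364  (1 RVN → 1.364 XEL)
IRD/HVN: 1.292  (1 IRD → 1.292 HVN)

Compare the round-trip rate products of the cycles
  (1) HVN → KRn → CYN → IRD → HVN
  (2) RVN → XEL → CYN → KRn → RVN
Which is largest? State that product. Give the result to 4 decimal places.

(1) 0.2541 × 2.987 × 0.9648 × 1.292 = 0.94611
(2) 1.364 × 0.8608 × 0.3121 × 2.341 = 0.85785
Highest is cycle (1) at 0.9461 (≤1, no arbitrage).

0.9461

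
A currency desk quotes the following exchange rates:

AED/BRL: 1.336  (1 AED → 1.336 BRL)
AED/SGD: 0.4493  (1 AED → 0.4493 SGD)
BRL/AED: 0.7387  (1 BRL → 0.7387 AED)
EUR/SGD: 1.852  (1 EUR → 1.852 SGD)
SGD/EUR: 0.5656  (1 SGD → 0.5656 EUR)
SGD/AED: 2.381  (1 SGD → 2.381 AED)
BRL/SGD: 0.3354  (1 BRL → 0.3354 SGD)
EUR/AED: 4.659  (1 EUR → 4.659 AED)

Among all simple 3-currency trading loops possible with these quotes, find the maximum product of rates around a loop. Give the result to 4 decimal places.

1.1840

SGD→EUR→AED→SGD: 0.5656 × 4.659 × 0.4493 = 1.18396
SGD→AED→BRL→SGD: 2.381 × 1.336 × 0.3354 = 1.06691
Maximum is SGD→EUR→AED→SGD at 1.1840; arbitrage exists.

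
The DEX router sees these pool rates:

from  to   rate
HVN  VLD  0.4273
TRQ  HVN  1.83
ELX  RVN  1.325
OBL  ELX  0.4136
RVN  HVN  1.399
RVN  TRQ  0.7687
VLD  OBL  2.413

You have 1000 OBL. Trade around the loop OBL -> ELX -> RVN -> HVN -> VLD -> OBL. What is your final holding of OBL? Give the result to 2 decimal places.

790.50

1000 OBL × 0.4136 = 413.6 ELX
413.6 ELX × 1.325 = 548.02 RVN
548.02 RVN × 1.399 = 766.67998 HVN
766.67998 HVN × 0.4273 = 327.602355454 VLD
327.602355454 VLD × 2.413 = 790.504483710502 OBL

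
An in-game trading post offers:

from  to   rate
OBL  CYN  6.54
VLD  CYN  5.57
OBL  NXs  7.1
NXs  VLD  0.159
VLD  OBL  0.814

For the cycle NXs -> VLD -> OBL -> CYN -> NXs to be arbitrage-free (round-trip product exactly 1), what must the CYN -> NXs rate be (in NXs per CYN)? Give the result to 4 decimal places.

Known legs of the cycle: 0.159 × 0.814 × 6.54 = 0.84644604
For no arbitrage the full-cycle product must be 1, so the missing rate is 1 / 0.84644604 ≈ 1.181410.

1.1814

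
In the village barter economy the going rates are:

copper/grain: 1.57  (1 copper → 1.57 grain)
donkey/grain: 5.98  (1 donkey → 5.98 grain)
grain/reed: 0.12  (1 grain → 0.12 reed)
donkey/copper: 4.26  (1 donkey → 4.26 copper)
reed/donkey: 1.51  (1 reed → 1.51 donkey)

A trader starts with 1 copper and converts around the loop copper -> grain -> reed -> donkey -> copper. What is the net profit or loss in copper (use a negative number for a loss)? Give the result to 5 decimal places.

0.21190

1 copper × 1.57 = 1.57 grain
1.57 grain × 0.12 = 0.1884 reed
0.1884 reed × 1.51 = 0.284484 donkey
0.284484 donkey × 4.26 = 1.21190184 copper
Net change: 1.21190184 − 1 = 0.21190184 copper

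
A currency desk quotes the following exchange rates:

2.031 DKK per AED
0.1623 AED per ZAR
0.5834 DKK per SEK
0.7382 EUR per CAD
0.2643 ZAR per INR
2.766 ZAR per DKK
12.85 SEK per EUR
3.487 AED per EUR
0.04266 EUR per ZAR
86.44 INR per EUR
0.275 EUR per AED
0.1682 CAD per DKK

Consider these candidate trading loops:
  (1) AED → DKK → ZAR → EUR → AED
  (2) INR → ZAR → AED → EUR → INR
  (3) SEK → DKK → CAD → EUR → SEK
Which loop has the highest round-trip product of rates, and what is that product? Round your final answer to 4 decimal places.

(1) 2.031 × 2.766 × 0.04266 × 3.487 = 0.83567
(2) 0.2643 × 0.1623 × 0.275 × 86.44 = 1.01968
(3) 0.5834 × 0.1682 × 0.7382 × 12.85 = 0.93083
Highest is cycle (2) at 1.0197 (>1, arbitrage).

1.0197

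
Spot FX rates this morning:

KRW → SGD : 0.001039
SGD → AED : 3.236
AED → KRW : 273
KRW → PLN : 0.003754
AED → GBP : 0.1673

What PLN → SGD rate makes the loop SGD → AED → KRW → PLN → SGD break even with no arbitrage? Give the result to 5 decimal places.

Known legs of the cycle: 3.236 × 273 × 0.003754 = 3.316388712
For no arbitrage the full-cycle product must be 1, so the missing rate is 1 / 3.316388712 ≈ 0.3015328.

0.30153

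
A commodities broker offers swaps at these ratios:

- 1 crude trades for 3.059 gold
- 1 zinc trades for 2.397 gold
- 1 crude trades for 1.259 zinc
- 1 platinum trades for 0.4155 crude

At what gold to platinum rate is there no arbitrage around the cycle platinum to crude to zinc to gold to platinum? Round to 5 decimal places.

0.79751

Known legs of the cycle: 0.4155 × 1.259 × 2.397 = 1.2539054565
For no arbitrage the full-cycle product must be 1, so the missing rate is 1 / 1.2539054565 ≈ 0.7975083.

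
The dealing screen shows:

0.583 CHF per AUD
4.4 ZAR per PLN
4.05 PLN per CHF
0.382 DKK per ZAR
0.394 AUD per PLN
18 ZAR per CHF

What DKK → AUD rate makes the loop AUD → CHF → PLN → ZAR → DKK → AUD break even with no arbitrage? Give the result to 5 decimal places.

Known legs of the cycle: 0.583 × 4.05 × 4.4 × 0.382 = 3.96862092
For no arbitrage the full-cycle product must be 1, so the missing rate is 1 / 3.96862092 ≈ 0.2519767.

0.25198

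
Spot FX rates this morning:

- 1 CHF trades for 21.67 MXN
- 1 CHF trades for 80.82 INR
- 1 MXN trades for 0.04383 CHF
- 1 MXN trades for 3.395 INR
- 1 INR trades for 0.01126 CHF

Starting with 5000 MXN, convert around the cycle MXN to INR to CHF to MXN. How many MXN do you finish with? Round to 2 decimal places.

5000 MXN × 3.395 = 16975 INR
16975 INR × 0.01126 = 191.1385 CHF
191.1385 CHF × 21.67 = 4141.971295 MXN

4141.97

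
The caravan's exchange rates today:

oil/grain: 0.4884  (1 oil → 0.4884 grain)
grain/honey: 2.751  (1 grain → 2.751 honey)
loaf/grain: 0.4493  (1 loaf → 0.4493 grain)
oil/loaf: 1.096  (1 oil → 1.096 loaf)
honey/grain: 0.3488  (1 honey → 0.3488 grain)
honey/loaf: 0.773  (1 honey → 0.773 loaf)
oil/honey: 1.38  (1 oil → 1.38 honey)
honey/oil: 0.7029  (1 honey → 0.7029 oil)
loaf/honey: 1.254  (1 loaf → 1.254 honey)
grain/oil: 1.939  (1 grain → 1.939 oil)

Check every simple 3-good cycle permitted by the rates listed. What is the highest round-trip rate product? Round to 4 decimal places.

0.9661

loaf→honey→oil→loaf: 1.254 × 0.7029 × 1.096 = 0.96605
loaf→grain→honey→loaf: 0.4493 × 2.751 × 0.773 = 0.95545
loaf→grain→oil→loaf: 0.4493 × 1.939 × 1.096 = 0.95483
grain→honey→oil→grain: 2.751 × 0.7029 × 0.4884 = 0.94441
grain→oil→honey→grain: 1.939 × 1.38 × 0.3488 = 0.93333
Maximum is loaf→honey→oil→loaf at 0.9661; no arbitrage — every cycle loses value.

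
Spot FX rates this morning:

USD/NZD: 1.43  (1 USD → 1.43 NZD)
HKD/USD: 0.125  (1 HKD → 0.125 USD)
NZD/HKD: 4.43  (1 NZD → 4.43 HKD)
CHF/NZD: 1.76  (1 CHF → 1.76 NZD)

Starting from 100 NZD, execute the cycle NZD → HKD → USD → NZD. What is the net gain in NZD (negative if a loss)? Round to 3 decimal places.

-20.814

100 NZD × 4.43 = 443 HKD
443 HKD × 0.125 = 55.375 USD
55.375 USD × 1.43 = 79.18625 NZD
Net change: 79.18625 − 100 = -20.81375 NZD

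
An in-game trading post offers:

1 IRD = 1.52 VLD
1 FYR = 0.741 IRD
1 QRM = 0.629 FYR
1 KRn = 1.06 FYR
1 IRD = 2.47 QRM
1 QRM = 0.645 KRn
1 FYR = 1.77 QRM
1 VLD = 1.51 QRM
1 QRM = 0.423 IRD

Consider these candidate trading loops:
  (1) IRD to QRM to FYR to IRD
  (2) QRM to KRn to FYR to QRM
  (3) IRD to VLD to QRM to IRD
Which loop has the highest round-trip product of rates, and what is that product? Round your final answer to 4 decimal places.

1.2101

(1) 2.47 × 0.629 × 0.741 = 1.15124
(2) 0.645 × 1.06 × 1.77 = 1.21015
(3) 1.52 × 1.51 × 0.423 = 0.97087
Highest is cycle (2) at 1.2101 (>1, arbitrage).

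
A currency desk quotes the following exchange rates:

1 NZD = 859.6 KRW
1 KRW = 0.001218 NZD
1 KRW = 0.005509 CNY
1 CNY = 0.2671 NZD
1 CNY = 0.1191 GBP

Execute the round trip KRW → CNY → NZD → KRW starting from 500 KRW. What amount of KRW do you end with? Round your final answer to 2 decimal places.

632.43

500 KRW × 0.005509 = 2.7545 CNY
2.7545 CNY × 0.2671 = 0.73572695 NZD
0.73572695 NZD × 859.6 = 632.43088622 KRW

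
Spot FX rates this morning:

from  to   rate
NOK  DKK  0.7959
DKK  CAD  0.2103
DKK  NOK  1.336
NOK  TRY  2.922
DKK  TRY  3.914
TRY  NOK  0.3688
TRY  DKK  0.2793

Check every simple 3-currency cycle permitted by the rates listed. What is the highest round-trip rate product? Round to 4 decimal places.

1.1489

TRY→NOK→DKK→TRY: 0.3688 × 0.7959 × 3.914 = 1.14887
TRY→DKK→NOK→TRY: 0.2793 × 1.336 × 2.922 = 1.09033
Maximum is TRY→NOK→DKK→TRY at 1.1489; arbitrage exists.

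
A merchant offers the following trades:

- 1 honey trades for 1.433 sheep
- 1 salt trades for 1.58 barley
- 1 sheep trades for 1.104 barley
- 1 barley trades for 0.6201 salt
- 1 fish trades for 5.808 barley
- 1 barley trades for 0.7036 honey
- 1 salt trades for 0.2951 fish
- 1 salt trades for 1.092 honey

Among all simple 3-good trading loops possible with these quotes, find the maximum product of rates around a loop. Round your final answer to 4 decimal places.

1.1131

sheep→barley→honey→sheep: 1.104 × 0.7036 × 1.433 = 1.11312
fish→barley→salt→fish: 5.808 × 0.6201 × 0.2951 = 1.06281
Maximum is sheep→barley→honey→sheep at 1.1131; arbitrage exists.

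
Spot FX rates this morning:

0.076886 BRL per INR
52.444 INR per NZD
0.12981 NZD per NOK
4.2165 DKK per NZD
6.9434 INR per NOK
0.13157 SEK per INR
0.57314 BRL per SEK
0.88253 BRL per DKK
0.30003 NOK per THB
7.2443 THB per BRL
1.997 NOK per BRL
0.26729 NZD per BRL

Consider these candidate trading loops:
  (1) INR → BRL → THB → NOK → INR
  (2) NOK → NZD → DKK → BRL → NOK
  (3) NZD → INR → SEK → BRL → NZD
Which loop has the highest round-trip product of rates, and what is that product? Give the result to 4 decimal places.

1.1603

(1) 0.076886 × 7.2443 × 0.30003 × 6.9434 = 1.16033
(2) 0.12981 × 4.2165 × 0.88253 × 1.997 = 0.96465
(3) 52.444 × 0.13157 × 0.57314 × 0.26729 = 1.05705
Highest is cycle (1) at 1.1603 (>1, arbitrage).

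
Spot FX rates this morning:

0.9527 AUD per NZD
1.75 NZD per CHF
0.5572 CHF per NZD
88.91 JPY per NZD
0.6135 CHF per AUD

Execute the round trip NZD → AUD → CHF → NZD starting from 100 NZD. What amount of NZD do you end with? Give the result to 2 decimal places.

102.28

100 NZD × 0.9527 = 95.27 AUD
95.27 AUD × 0.6135 = 58.448145 CHF
58.448145 CHF × 1.75 = 102.28425375 NZD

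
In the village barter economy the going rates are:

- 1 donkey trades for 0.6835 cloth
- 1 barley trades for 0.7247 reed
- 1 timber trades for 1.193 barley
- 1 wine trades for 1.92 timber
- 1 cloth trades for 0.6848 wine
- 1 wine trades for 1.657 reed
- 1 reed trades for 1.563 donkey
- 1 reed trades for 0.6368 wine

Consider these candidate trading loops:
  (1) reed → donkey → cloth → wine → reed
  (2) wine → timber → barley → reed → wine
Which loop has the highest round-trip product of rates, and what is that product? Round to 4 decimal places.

1.2122

(1) 1.563 × 0.6835 × 0.6848 × 1.657 = 1.21223
(2) 1.92 × 1.193 × 0.7247 × 0.6368 = 1.05707
Highest is cycle (1) at 1.2122 (>1, arbitrage).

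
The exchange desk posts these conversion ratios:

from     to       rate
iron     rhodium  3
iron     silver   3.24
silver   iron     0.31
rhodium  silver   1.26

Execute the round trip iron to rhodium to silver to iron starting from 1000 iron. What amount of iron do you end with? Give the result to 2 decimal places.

1000 iron × 3 = 3000 rhodium
3000 rhodium × 1.26 = 3780 silver
3780 silver × 0.31 = 1171.8 iron

1171.80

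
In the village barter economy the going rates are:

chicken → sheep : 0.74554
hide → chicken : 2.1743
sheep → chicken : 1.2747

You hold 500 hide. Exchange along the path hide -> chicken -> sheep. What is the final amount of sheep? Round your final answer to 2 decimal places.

500 hide × 2.1743 = 1087.15 chicken
1087.15 chicken × 0.74554 = 810.513811 sheep

810.51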